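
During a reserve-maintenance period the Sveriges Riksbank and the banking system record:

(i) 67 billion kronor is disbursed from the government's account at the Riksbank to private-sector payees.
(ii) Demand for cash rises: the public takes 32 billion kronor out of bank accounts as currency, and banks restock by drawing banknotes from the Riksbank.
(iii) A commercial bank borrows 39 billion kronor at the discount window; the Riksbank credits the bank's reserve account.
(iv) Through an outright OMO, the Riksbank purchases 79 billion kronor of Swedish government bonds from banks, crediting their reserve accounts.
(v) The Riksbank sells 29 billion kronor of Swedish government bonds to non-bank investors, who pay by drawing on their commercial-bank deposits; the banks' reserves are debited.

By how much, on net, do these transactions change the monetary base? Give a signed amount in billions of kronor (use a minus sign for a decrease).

+156 billion

Government spending 67 billion kronor: a non-base liability converts back to reserves → +67B.
Currency withdrawal 32 billion kronor: just a shift between currency and reserves — both are base money → 0.
Discount-window loan 39 billion kronor: Riksbank balance sheet expands → +39B.
OMO purchase (from banks) 79 billion kronor: Riksbank balance sheet expands → +79B.
Asset sale (to non-banks) 29 billion kronor: Riksbank balance sheet contracts → −29B.
Net: 67 + 0 + 39 + 79 − 29 = +156 billion.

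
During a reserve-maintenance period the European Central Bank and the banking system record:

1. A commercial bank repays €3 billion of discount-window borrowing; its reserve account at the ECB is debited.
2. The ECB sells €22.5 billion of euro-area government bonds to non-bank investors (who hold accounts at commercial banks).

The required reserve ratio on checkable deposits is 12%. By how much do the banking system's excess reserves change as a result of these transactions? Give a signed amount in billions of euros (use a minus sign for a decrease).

-€22.8 billion

Discount-window repayment €3 billion: reserves −€3B, deposits 0.
Asset sale (to non-banks) €22.5 billion: reserves −€22.5B, deposits −€22.5B.
Totals: Δreserves = −€25.5B, Δdeposits = −€22.5B.
Δrequired reserves = 12% × −€22.5B = −€2.7B.
Δexcess reserves = Δreserves − Δrequired = −€25.5B − (−€2.7B) = -€22.8 billion.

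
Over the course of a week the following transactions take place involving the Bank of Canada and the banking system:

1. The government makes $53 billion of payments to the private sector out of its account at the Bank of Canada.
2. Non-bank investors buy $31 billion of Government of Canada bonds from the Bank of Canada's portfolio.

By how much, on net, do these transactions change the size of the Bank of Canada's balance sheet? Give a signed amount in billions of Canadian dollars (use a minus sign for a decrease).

Government spending $53 billion: only the composition of liabilities changes → 0.
Asset sale (to non-banks) $31 billion: a Bank of Canada asset is shed → −$31B.
Net: 0 − 31 = -$31 billion.

-$31 billion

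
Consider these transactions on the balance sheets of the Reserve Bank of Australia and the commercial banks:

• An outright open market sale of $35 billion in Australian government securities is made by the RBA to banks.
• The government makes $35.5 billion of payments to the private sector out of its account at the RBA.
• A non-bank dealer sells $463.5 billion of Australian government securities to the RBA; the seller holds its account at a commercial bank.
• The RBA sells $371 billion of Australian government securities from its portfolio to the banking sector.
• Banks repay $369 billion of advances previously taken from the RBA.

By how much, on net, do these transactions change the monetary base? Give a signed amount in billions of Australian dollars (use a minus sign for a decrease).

RBA balance sheet:
  Assets:      Securities +$57.5B, Loans to banks −$369B
  Liabilities: Bank reserves −$276B, Government deposits −$35.5B
Monetary base = currency + reserves: 0 + (−$276B) = -$276 billion.

-$276 billion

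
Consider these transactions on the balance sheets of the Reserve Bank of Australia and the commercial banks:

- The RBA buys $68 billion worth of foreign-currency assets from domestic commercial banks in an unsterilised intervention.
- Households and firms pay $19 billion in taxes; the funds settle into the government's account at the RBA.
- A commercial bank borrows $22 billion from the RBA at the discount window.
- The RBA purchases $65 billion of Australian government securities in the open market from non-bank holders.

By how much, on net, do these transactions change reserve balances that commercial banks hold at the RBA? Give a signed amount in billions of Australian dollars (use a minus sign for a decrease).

FX purchase $68 billion: the RBA pays by crediting reserve accounts → +$68B.
Government account inflow $19 billion: funds move from bank reserves into the government account → −$19B.
Discount-window loan $22 billion: the loan is credited to the bank's reserve account → +$22B.
Asset purchase (from non-banks) $65 billion: the RBA pays by crediting reserve accounts → +$65B.
Net: 68 − 19 + 22 + 65 = +$136 billion.

+$136 billion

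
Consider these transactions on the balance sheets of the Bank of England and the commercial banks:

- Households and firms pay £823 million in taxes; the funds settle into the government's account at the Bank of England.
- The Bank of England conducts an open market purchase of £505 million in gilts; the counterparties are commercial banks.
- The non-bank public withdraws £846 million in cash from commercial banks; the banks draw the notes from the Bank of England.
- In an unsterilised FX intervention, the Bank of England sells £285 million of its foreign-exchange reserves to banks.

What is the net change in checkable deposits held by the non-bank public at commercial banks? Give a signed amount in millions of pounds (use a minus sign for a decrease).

Bank of England balance sheet:
  Assets:      Securities +£505M, Foreign assets −£285M
  Liabilities: Bank reserves −£1449M, Currency in circulation +£846M, Government deposits +£823M
Commercial banking system:
  Assets:      Reserves at CB −£1449M, Securities −£505M, Foreign assets +£285M
  Liabilities: Checkable deposits −£1669M
So the change in checkable deposits held by the non-bank public at commercial banks is -£1669 million.

-£1669 million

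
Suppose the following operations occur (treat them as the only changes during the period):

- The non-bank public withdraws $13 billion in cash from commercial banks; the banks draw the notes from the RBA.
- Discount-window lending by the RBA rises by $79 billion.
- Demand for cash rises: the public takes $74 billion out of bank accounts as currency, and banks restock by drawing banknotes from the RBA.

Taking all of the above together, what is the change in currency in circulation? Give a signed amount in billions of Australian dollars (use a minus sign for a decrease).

Currency withdrawal $13 billion: notes leave the central bank → +$13B.
Discount-window loan $79 billion: no currency enters or leaves circulation → 0.
Currency withdrawal $74 billion: notes leave the central bank → +$74B.
Net: 13 + 0 + 74 = +$87 billion.

+$87 billion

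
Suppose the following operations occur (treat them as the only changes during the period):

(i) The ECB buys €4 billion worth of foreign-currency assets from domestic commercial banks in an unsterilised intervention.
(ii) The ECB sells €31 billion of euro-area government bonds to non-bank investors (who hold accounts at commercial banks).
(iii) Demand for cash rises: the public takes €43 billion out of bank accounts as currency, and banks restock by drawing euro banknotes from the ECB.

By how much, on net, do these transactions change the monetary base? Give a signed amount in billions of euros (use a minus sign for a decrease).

FX purchase €4 billion: ECB balance sheet expands → +€4B.
Asset sale (to non-banks) €31 billion: ECB balance sheet contracts → −€31B.
Currency withdrawal €43 billion: just a shift between currency and reserves — both are base money → 0.
Net: 4 − 31 + 0 = -€27 billion.

-€27 billion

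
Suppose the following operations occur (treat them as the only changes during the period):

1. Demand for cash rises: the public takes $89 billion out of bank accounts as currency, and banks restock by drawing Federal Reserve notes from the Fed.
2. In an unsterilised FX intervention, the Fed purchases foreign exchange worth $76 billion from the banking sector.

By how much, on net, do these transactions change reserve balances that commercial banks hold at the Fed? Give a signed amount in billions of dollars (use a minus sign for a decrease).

-$13 billion

Currency withdrawal $89 billion: banks swap reserves for currency → −$89B.
FX purchase $76 billion: the Fed pays by crediting reserve accounts → +$76B.
Net: −89 + 76 = -$13 billion.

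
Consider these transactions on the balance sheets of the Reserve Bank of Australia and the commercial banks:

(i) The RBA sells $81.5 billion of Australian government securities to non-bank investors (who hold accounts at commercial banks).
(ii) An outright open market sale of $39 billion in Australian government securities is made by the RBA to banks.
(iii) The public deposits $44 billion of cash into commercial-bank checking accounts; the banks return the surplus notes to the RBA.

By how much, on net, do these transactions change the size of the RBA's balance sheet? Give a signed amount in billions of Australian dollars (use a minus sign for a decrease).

-$120.5 billion

RBA balance sheet:
  Assets:      Securities −$120.5B
  Liabilities: Bank reserves −$76.5B, Currency in circulation −$44B
Change in total RBA assets = -$120.5 billion.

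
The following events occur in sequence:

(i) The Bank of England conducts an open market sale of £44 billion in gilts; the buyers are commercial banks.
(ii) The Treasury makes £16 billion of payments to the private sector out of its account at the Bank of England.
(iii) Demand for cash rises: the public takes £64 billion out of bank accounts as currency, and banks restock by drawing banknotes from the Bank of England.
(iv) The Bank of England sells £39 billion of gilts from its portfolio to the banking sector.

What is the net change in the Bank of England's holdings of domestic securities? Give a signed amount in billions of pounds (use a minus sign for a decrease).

-£83 billion

Bank of England balance sheet:
  Assets:      Securities −£83B
  Liabilities: Bank reserves −£131B, Currency in circulation +£64B, Government deposits −£16B
Commercial banking system:
  Assets:      Reserves at CB −£131B, Securities +£83B
  Liabilities: Checkable deposits −£48B
So the change in the Bank of England's holdings of domestic securities is -£83 billion.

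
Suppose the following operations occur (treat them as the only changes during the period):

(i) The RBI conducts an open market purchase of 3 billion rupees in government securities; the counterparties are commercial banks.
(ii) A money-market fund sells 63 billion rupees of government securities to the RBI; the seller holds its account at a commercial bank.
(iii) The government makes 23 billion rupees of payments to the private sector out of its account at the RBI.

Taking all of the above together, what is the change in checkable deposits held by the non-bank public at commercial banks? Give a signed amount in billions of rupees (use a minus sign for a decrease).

+86 billion

OMO purchase (from banks) 3 billion rupees: the counterparty is a bank, so public deposits are unchanged → 0.
Asset purchase (from non-banks) 63 billion rupees: non-bank counterparties' bank balances rise → +63B.
Government spending 23 billion rupees: non-bank counterparties' bank balances rise → +23B.
Net: 0 + 63 + 23 = +86 billion.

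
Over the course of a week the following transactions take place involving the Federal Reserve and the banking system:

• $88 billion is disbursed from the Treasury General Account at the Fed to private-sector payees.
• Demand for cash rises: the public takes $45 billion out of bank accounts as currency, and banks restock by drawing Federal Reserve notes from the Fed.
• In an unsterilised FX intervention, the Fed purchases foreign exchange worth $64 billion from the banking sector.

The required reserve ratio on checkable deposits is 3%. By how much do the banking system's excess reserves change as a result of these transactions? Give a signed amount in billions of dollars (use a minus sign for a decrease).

+$105.71 billion

Government spending $88 billion: reserves +$88B, deposits +$88B.
Currency withdrawal $45 billion: reserves −$45B, deposits −$45B.
FX purchase $64 billion: reserves +$64B, deposits 0.
Totals: Δreserves = +$107B, Δdeposits = +$43B.
Δrequired reserves = 3% × +$43B = +$1.29B.
Δexcess reserves = Δreserves − Δrequired = +$107B − (+$1.29B) = +$105.71 billion.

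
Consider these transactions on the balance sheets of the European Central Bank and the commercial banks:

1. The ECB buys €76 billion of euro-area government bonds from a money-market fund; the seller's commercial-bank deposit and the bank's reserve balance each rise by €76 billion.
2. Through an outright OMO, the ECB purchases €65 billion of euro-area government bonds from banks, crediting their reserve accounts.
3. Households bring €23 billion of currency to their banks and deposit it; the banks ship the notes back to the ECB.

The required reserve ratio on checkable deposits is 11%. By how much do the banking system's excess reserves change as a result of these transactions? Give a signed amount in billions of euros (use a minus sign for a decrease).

+€153.11 billion

Asset purchase (from non-banks) €76 billion: reserves +€76B, deposits +€76B.
OMO purchase (from banks) €65 billion: reserves +€65B, deposits 0.
Currency deposit €23 billion: reserves +€23B, deposits +€23B.
Totals: Δreserves = +€164B, Δdeposits = +€99B.
Δrequired reserves = 11% × +€99B = +€10.89B.
Δexcess reserves = Δreserves − Δrequired = +€164B − (+€10.89B) = +€153.11 billion.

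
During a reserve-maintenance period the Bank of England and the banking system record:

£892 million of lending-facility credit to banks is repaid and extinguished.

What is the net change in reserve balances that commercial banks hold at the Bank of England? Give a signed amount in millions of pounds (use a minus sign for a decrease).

-£892 million

Discount-window repayment £892 million: repayment is debited from reserves → −£892M.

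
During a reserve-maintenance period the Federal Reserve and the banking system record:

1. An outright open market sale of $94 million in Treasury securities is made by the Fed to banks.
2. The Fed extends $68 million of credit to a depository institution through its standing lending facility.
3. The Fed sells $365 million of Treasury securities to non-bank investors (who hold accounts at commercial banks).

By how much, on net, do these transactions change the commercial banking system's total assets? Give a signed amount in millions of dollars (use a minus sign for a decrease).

OMO sale (to banks) $94 million: just an asset swap on bank balance sheets → 0.
Discount-window loan $68 million: bank balance sheets expand → +$68M.
Asset sale (to non-banks) $365 million: bank balance sheets shrink → −$365M.
Net: 0 + 68 − 365 = -$297 million.

-$297 million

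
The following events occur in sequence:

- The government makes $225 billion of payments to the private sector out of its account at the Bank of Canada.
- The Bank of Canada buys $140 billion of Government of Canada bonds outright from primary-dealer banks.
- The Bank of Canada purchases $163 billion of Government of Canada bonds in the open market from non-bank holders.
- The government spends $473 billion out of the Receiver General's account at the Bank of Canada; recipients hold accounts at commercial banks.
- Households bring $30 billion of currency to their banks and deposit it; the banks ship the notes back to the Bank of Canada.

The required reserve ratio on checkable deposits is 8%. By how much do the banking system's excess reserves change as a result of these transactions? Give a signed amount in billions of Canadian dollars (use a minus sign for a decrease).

+$959.72 billion

Government spending $225 billion: reserves +$225B, deposits +$225B.
OMO purchase (from banks) $140 billion: reserves +$140B, deposits 0.
Asset purchase (from non-banks) $163 billion: reserves +$163B, deposits +$163B.
Government spending $473 billion: reserves +$473B, deposits +$473B.
Currency deposit $30 billion: reserves +$30B, deposits +$30B.
Totals: Δreserves = +$1031B, Δdeposits = +$891B.
Δrequired reserves = 8% × +$891B = +$71.28B.
Δexcess reserves = Δreserves − Δrequired = +$1031B − (+$71.28B) = +$959.72 billion.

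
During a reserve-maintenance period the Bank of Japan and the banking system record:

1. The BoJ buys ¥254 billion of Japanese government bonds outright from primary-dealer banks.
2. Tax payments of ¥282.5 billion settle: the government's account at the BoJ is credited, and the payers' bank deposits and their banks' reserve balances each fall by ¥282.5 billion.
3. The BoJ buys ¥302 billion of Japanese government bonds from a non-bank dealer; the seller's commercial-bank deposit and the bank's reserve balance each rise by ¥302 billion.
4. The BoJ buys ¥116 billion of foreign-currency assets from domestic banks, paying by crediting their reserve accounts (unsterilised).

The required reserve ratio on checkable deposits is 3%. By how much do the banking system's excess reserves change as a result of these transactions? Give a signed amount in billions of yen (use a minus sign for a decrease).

OMO purchase (from banks) ¥254 billion: reserves +¥254B, deposits 0.
Government account inflow ¥282.5 billion: reserves −¥282.5B, deposits −¥282.5B.
Asset purchase (from non-banks) ¥302 billion: reserves +¥302B, deposits +¥302B.
FX purchase ¥116 billion: reserves +¥116B, deposits 0.
Totals: Δreserves = +¥389.5B, Δdeposits = +¥19.5B.
Δrequired reserves = 3% × +¥19.5B = +¥0.585B.
Δexcess reserves = Δreserves − Δrequired = +¥389.5B − (+¥0.585B) = +¥388.915 billion.

+¥388.915 billion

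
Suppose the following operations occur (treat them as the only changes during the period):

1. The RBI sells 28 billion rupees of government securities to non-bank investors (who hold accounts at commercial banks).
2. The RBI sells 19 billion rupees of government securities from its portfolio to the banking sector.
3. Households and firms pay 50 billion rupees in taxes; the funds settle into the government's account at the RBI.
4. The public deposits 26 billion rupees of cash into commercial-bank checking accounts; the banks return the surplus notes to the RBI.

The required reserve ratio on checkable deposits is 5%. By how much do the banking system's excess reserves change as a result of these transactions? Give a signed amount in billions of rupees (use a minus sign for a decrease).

-68.4 billion

Asset sale (to non-banks) 28 billion rupees: reserves −28B, deposits −28B.
OMO sale (to banks) 19 billion rupees: reserves −19B, deposits 0.
Government account inflow 50 billion rupees: reserves −50B, deposits −50B.
Currency deposit 26 billion rupees: reserves +26B, deposits +26B.
Totals: Δreserves = −71B, Δdeposits = −52B.
Δrequired reserves = 5% × −52B = −2.6B.
Δexcess reserves = Δreserves − Δrequired = −71B − (−2.6B) = -68.4 billion.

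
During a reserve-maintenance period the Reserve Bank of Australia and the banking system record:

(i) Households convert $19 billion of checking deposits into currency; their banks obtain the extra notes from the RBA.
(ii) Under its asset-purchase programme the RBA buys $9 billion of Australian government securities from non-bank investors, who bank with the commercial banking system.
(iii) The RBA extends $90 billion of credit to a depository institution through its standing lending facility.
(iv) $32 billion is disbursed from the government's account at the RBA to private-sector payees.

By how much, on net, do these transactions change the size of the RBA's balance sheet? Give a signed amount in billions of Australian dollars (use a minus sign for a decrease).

RBA balance sheet:
  Assets:      Securities +$9B, Loans to banks +$90B
  Liabilities: Bank reserves +$112B, Currency in circulation +$19B, Government deposits −$32B
Change in total RBA assets = +$99 billion.

+$99 billion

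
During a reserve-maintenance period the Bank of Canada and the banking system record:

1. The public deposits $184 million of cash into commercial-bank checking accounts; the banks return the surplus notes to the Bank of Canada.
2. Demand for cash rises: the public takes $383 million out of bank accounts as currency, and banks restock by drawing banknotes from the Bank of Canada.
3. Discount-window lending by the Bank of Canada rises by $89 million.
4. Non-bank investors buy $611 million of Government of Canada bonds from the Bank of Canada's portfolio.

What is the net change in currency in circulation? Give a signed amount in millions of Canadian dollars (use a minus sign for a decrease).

Currency deposit $184 million: notes return to the central bank → −$184M.
Currency withdrawal $383 million: notes leave the central bank → +$383M.
Discount-window loan $89 million: no currency enters or leaves circulation → 0.
Asset sale (to non-banks) $611 million: no currency enters or leaves circulation → 0.
Net: −184 + 383 + 0 + 0 = +$199 million.

+$199 million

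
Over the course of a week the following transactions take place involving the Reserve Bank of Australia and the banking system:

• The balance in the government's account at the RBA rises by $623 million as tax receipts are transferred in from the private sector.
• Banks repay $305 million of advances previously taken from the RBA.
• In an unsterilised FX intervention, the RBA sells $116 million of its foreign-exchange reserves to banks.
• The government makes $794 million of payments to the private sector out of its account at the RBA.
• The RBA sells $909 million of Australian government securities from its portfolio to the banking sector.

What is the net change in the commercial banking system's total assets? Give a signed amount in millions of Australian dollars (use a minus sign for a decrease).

-$134 million

Government account inflow $623 million: bank balance sheets shrink → −$623M.
Discount-window repayment $305 million: bank balance sheets shrink → −$305M.
FX sale $116 million: just an asset swap on bank balance sheets → 0.
Government spending $794 million: bank balance sheets expand → +$794M.
OMO sale (to banks) $909 million: just an asset swap on bank balance sheets → 0.
Net: −623 − 305 + 0 + 794 + 0 = -$134 million.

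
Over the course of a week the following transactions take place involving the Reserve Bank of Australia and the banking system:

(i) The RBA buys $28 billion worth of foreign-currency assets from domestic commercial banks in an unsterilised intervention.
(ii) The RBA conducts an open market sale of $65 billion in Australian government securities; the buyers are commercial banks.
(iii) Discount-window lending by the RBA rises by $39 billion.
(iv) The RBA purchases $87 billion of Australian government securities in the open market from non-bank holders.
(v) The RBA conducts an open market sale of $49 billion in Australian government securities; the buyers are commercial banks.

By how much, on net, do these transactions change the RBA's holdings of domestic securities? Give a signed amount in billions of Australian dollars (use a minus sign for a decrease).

-$27 billion

FX purchase $28 billion: the RBA's securities portfolio is untouched → 0.
OMO sale (to banks) $65 billion: securities removed from the RBA's portfolio → −$65B.
Discount-window loan $39 billion: the RBA's securities portfolio is untouched → 0.
Asset purchase (from non-banks) $87 billion: securities added to the RBA's portfolio → +$87B.
OMO sale (to banks) $49 billion: securities removed from the RBA's portfolio → −$49B.
Net: 0 − 65 + 0 + 87 − 49 = -$27 billion.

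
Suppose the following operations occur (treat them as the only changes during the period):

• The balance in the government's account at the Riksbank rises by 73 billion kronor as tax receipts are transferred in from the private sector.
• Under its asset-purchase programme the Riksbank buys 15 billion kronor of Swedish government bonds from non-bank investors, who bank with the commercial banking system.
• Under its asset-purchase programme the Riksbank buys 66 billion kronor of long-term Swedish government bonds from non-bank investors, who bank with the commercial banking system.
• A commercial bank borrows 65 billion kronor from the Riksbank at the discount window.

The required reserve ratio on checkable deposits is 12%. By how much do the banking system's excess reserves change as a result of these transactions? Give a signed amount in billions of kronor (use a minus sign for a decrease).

+72.04 billion

Government account inflow 73 billion kronor: reserves −73B, deposits −73B.
Asset purchase (from non-banks) 15 billion kronor: reserves +15B, deposits +15B.
Asset purchase (from non-banks) 66 billion kronor: reserves +66B, deposits +66B.
Discount-window loan 65 billion kronor: reserves +65B, deposits 0.
Totals: Δreserves = +73B, Δdeposits = +8B.
Δrequired reserves = 12% × +8B = +0.96B.
Δexcess reserves = Δreserves − Δrequired = +73B − (+0.96B) = +72.04 billion.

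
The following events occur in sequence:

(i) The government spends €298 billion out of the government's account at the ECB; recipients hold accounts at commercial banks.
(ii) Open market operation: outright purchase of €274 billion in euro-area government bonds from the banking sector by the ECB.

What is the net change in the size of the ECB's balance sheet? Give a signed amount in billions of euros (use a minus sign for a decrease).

+€274 billion

ECB balance sheet:
  Assets:      Securities +€274B
  Liabilities: Bank reserves +€572B, Government deposits −€298B
Commercial banking system:
  Assets:      Reserves at CB +€572B, Securities −€274B
  Liabilities: Checkable deposits +€298B
Change in total ECB assets = +€274 billion.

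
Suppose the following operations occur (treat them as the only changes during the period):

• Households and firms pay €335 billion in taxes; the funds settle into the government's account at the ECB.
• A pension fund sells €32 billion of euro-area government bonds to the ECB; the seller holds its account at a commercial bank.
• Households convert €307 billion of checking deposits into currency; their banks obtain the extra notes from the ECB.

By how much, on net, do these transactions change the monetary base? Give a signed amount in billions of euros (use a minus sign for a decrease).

Government account inflow €335 billion: reserves shift to a non-base liability → −€335B.
Asset purchase (from non-banks) €32 billion: ECB balance sheet expands → +€32B.
Currency withdrawal €307 billion: just a shift between currency and reserves — both are base money → 0.
Net: −335 + 32 + 0 = -€303 billion.

-€303 billion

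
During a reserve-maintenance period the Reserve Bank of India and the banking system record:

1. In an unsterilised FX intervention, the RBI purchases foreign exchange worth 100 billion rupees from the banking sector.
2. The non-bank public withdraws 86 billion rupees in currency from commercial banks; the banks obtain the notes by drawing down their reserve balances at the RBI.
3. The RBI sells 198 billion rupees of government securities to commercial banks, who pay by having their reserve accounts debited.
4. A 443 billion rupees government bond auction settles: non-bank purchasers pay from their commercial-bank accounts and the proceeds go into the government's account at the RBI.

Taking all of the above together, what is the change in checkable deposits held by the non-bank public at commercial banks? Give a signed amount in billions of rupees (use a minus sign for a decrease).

-529 billion

FX purchase 100 billion rupees: the counterparty is a bank, so public deposits are unchanged → 0.
Currency withdrawal 86 billion rupees: non-bank counterparties' bank balances fall → −86B.
OMO sale (to banks) 198 billion rupees: the counterparty is a bank, so public deposits are unchanged → 0.
Government account inflow 443 billion rupees: non-bank counterparties' bank balances fall → −443B.
Net: 0 − 86 + 0 − 443 = -529 billion.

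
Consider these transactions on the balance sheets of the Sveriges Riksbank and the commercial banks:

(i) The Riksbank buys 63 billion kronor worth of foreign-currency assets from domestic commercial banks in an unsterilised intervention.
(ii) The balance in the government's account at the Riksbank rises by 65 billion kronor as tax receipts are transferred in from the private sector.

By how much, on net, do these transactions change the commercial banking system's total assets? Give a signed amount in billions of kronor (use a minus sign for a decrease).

Riksbank balance sheet:
  Assets:      Foreign assets +63B
  Liabilities: Bank reserves −2B, Government deposits +65B
Commercial banking system:
  Assets:      Reserves at CB −2B, Foreign assets −63B
  Liabilities: Checkable deposits −65B
Change in total bank assets = -65 billion.

-65 billion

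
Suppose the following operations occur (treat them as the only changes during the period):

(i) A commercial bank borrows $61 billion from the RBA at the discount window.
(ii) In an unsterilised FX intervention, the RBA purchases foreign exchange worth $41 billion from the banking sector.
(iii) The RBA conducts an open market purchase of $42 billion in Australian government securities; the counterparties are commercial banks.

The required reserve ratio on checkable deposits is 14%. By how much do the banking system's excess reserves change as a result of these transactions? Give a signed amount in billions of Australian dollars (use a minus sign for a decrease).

+$144 billion

Discount-window loan $61 billion: reserves +$61B, deposits 0.
FX purchase $41 billion: reserves +$41B, deposits 0.
OMO purchase (from banks) $42 billion: reserves +$42B, deposits 0.
Totals: Δreserves = +$144B, Δdeposits = 0.
Δrequired reserves = 14% × 0 = 0.
Δexcess reserves = Δreserves − Δrequired = +$144B − (0) = +$144 billion.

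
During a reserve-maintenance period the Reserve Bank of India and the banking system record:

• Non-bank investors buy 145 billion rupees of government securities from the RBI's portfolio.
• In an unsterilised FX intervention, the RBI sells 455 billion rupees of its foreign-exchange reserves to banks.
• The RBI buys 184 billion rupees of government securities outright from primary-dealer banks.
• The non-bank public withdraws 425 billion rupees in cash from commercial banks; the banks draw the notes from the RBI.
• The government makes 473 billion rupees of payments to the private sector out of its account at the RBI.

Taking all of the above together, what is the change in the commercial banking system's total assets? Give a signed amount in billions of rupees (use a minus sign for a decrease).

Asset sale (to non-banks) 145 billion rupees: bank balance sheets shrink → −145B.
FX sale 455 billion rupees: just an asset swap on bank balance sheets → 0.
OMO purchase (from banks) 184 billion rupees: just an asset swap on bank balance sheets → 0.
Currency withdrawal 425 billion rupees: bank balance sheets shrink → −425B.
Government spending 473 billion rupees: bank balance sheets expand → +473B.
Net: −145 + 0 + 0 − 425 + 473 = -97 billion.

-97 billion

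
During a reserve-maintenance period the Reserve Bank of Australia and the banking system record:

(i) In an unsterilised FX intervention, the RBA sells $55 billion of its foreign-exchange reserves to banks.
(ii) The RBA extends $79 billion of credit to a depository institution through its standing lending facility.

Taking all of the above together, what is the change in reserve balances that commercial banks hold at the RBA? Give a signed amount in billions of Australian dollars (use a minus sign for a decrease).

FX sale $55 billion: the buying banks pay out of their reserve balances → −$55B.
Discount-window loan $79 billion: the loan is credited to the bank's reserve account → +$79B.
Net: −55 + 79 = +$24 billion.

+$24 billion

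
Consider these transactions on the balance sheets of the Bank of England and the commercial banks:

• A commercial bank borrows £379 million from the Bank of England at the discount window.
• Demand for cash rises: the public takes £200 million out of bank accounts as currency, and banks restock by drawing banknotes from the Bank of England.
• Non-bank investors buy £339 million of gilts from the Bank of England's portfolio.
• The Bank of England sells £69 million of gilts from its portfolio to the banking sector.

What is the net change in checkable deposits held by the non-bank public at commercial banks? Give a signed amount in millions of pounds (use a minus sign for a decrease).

Bank of England balance sheet:
  Assets:      Securities −£408M, Loans to banks +£379M
  Liabilities: Bank reserves −£229M, Currency in circulation +£200M
Commercial banking system:
  Assets:      Reserves at CB −£229M, Securities +£69M
  Liabilities: Checkable deposits −£539M, Borrowings from CB +£379M
So the change in checkable deposits held by the non-bank public at commercial banks is -£539 million.

-£539 million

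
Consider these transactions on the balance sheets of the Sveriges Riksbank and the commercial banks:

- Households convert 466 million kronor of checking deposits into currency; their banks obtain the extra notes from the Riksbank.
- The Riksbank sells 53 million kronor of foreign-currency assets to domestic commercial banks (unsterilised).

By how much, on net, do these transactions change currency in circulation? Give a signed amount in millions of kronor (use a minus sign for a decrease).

Currency withdrawal 466 million kronor: notes leave the central bank → +466M.
FX sale 53 million kronor: no currency enters or leaves circulation → 0.
Net: 466 + 0 = +466 million.

+466 million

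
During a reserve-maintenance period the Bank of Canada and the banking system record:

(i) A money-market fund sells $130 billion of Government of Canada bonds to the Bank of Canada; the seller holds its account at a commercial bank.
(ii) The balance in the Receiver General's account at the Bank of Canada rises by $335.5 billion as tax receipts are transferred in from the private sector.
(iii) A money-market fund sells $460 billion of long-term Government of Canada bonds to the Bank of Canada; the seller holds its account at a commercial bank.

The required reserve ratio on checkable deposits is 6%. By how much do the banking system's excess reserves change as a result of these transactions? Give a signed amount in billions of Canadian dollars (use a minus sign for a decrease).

Asset purchase (from non-banks) $130 billion: reserves +$130B, deposits +$130B.
Government account inflow $335.5 billion: reserves −$335.5B, deposits −$335.5B.
Asset purchase (from non-banks) $460 billion: reserves +$460B, deposits +$460B.
Totals: Δreserves = +$254.5B, Δdeposits = +$254.5B.
Δrequired reserves = 6% × +$254.5B = +$15.27B.
Δexcess reserves = Δreserves − Δrequired = +$254.5B − (+$15.27B) = +$239.23 billion.

+$239.23 billion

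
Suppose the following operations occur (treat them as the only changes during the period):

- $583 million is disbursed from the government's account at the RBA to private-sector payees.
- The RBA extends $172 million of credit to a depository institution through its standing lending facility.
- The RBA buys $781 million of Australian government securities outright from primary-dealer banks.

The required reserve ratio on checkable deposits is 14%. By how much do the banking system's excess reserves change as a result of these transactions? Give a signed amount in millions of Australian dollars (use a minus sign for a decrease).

Government spending $583 million: reserves +$583M, deposits +$583M.
Discount-window loan $172 million: reserves +$172M, deposits 0.
OMO purchase (from banks) $781 million: reserves +$781M, deposits 0.
Totals: Δreserves = +$1536M, Δdeposits = +$583M.
Δrequired reserves = 14% × +$583M = +$81.62M.
Δexcess reserves = Δreserves − Δrequired = +$1536M − (+$81.62M) = +$1454.38 million.

+$1454.38 million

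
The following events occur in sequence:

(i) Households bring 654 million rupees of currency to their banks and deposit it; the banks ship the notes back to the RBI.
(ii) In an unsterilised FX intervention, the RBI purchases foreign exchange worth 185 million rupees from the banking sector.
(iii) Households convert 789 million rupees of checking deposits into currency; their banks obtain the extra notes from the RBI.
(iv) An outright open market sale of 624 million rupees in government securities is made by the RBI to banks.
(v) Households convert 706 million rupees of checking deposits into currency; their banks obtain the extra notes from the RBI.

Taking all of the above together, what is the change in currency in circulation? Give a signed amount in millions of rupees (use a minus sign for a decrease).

+841 million

RBI balance sheet:
  Assets:      Securities −624M, Foreign assets +185M
  Liabilities: Bank reserves −1280M, Currency in circulation +841M
Commercial banking system:
  Assets:      Reserves at CB −1280M, Securities +624M, Foreign assets −185M
  Liabilities: Checkable deposits −841M
So the change in currency in circulation is +841 million.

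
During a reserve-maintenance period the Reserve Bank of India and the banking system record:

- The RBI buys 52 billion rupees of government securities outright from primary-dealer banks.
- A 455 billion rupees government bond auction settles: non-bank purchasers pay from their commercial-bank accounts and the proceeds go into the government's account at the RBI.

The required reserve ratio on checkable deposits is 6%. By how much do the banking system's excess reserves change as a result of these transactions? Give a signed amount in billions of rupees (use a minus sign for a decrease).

-375.7 billion

OMO purchase (from banks) 52 billion rupees: reserves +52B, deposits 0.
Government account inflow 455 billion rupees: reserves −455B, deposits −455B.
Totals: Δreserves = −403B, Δdeposits = −455B.
Δrequired reserves = 6% × −455B = −27.3B.
Δexcess reserves = Δreserves − Δrequired = −403B − (−27.3B) = -375.7 billion.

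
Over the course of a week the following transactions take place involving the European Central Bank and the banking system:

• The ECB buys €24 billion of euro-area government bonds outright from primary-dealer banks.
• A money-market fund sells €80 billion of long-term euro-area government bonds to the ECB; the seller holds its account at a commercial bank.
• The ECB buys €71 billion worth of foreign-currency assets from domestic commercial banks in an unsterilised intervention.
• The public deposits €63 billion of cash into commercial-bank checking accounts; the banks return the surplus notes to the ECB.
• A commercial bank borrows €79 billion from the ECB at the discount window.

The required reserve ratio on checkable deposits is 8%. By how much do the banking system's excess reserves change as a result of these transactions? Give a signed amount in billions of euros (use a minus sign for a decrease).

+€305.56 billion

OMO purchase (from banks) €24 billion: reserves +€24B, deposits 0.
Asset purchase (from non-banks) €80 billion: reserves +€80B, deposits +€80B.
FX purchase €71 billion: reserves +€71B, deposits 0.
Currency deposit €63 billion: reserves +€63B, deposits +€63B.
Discount-window loan €79 billion: reserves +€79B, deposits 0.
Totals: Δreserves = +€317B, Δdeposits = +€143B.
Δrequired reserves = 8% × +€143B = +€11.44B.
Δexcess reserves = Δreserves − Δrequired = +€317B − (+€11.44B) = +€305.56 billion.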